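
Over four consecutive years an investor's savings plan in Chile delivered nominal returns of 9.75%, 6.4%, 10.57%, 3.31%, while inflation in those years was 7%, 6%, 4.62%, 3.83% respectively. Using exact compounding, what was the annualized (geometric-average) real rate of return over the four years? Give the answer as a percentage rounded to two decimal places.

Compound the nominal returns: 1.0975 × 1.0640 × 1.1057 × 1.0331 = 1.33390785.
Compound inflation: 1.0700 × 1.0600 × 1.0462 × 1.0383 = 1.23204682.
Deflate: 1.33390785 / 1.23204682 = 1.08267626.
Annualized real rate = 1.08267626^(1/4) − 1 = 2.0058% → 2.01%.

2.01%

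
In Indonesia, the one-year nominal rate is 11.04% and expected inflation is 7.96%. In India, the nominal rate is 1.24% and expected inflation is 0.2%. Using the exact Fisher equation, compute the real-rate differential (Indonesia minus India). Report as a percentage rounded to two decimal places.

1.81%

Indonesia: (1 + 0.1104)/(1 + 0.0796) − 1 = 2.85291%
India: (1 + 0.0124)/(1 + 0.0020) − 1 = 1.03792%
Differential = 2.85291% − 1.03792% = 1.81498% → 1.81%.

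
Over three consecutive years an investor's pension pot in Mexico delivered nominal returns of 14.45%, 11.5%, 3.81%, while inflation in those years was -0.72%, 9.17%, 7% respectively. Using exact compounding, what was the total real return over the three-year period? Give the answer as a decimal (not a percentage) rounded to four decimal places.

Compound the nominal returns: 1.1445 × 1.1150 × 1.0381 = 1.324738.
Compound inflation: 0.9928 × 1.0917 × 1.0700 = 1.159709.
Deflate: 1.324738 / 1.159709 = 1.142302.
Total real return = 1.142302 − 1 → 0.1423.

0.1423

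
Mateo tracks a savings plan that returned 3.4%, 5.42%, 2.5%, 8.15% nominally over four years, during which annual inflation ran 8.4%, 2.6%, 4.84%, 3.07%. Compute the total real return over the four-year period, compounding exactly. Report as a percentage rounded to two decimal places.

Compound the nominal returns: 1.0340 × 1.0542 × 1.0250 × 1.0815 = 1.208353.
Compound inflation: 1.0840 × 1.0260 × 1.0484 × 1.0307 = 1.201810.
Deflate: 1.208353 / 1.201810 = 1.005444.
Total real return = 1.005444 − 1 → 0.54%.

0.54%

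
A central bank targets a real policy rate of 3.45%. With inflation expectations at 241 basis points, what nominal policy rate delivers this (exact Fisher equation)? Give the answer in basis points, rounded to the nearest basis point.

(1 + i) = (1 + r)(1 + π) = 1.03450 × 1.02410 = 1.05943145
i = 1.05943145 − 1, so the required nominal rate is 594 basis points.

594 basis points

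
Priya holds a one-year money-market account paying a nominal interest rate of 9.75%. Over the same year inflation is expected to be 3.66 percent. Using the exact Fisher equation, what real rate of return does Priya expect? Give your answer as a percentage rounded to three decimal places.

5.875%

1 + r = 1.09750 / 1.03660 = 1.058750
r = 1.058750 − 1 = 5.8750%, i.e. 5.875%.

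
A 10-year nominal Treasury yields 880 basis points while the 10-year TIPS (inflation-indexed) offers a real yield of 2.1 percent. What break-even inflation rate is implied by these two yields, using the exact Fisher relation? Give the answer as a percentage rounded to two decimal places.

(1 + π) = (1 + i)/(1 + r) = 1.08800 / 1.02100 = 1.065622
Break-even inflation = 1.065622 − 1 → 6.56%.

6.56%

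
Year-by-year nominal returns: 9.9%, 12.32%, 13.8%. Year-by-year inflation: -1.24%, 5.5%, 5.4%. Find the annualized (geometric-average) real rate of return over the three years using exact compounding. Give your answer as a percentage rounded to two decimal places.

8.55%

Compound the nominal returns: 1.0990 × 1.1232 × 1.1380 = 1.40474356.
Compound inflation: 0.9876 × 1.0550 × 1.0540 = 1.09818157.
Deflate: 1.40474356 / 1.09818157 = 1.27915419.
Annualized real rate = 1.27915419^(1/3) − 1 = 8.5528% → 8.55%.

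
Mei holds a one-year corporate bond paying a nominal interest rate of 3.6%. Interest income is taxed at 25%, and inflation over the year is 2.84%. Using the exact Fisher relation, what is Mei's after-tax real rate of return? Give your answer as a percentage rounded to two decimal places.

After-tax nominal return = 3.6% × (1 − 0.25) = 2.7000%.
1 + r = 1.02700 / 1.02840 = 0.998639
After-tax real rate = 0.998639 − 1 → -0.14%.

-0.14%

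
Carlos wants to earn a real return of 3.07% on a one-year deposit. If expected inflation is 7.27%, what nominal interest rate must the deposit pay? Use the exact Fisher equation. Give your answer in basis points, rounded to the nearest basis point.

1056 basis points

(1 + i) = (1 + r)(1 + π) = 1.03070 × 1.07270 = 1.10563189
i = 1.10563189 − 1, so the required nominal rate is 1056 basis points.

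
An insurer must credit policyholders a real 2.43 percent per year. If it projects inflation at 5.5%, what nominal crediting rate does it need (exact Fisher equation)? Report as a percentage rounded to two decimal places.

(1 + i) = (1 + r)(1 + π) = 1.02430 × 1.05500 = 1.0806365
i = 1.0806365 − 1, so the required nominal rate is 8.06%.

8.06%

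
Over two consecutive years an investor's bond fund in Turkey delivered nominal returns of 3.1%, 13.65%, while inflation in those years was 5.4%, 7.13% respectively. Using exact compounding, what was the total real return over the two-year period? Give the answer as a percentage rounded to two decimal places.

3.77%

Compound the nominal returns: 1.0310 × 1.1365 = 1.171732.
Compound inflation: 1.0540 × 1.0713 = 1.129150.
Deflate: 1.171732 / 1.129150 = 1.037711.
Total real return = 1.037711 − 1 → 3.77%.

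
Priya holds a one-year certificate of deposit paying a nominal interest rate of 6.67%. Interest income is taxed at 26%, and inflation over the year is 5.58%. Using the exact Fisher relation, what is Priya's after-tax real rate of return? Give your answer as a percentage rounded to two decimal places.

-0.61%

After-tax nominal return = 6.67% × (1 − 0.26) = 4.9358%.
1 + r = 1.049358 / 1.05580 = 0.993898
After-tax real rate = 0.993898 − 1 → -0.61%.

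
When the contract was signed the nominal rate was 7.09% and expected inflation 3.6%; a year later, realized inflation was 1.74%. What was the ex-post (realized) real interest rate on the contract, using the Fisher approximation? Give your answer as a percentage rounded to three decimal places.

Ex-post: 7.09% − 1.74% = 5.350%
So the realized real rate is 5.350%.

5.350%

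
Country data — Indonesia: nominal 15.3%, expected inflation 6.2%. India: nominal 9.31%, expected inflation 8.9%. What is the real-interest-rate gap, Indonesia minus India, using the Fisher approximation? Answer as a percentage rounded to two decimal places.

Indonesia: 15.3% − 6.2% = 9.100%
India: 9.31% − 8.9% = 0.410%
Differential = 8.690% → 8.69%.

8.69%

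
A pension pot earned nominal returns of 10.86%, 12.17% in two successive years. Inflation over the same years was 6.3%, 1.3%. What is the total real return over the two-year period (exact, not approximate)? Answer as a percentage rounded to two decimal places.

Compound the nominal returns: 1.1086 × 1.1217 = 1.243517.
Compound inflation: 1.0630 × 1.0130 = 1.076819.
Deflate: 1.243517 / 1.076819 = 1.154806.
Total real return = 1.154806 − 1 → 15.48%.

15.48%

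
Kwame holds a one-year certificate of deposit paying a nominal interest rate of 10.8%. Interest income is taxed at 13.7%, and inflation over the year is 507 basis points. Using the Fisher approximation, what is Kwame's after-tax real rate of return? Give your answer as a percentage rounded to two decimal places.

4.25%

After-tax nominal return = 10.8% × (1 − 0.137) = 9.3204%.
r ≈ 9.3204% − 5.07% → 4.25%.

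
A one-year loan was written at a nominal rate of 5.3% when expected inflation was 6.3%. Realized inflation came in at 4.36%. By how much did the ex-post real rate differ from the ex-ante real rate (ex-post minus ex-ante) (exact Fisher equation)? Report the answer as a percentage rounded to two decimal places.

Ex-ante: (1 + 0.0530)/(1 + 0.0630) − 1 = -0.9407%
Ex-post: (1 + 0.0530)/(1 + 0.0436) − 1 = 0.9007%
Difference (ex-post − ex-ante) = 1.8415% → 1.84%.

1.84%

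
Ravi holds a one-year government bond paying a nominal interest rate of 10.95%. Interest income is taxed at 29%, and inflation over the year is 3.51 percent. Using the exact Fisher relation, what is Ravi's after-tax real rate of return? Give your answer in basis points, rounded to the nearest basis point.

412 basis points

After-tax nominal return = 10.95% × (1 − 0.29) = 7.7745%.
1 + r = 1.077745 / 1.03510 = 1.041199
After-tax real rate = 1.041199 − 1 → 412 basis points.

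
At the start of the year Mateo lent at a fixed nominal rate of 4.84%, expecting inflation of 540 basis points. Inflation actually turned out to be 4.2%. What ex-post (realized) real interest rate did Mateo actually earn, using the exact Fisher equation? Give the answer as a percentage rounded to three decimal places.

0.614%

Ex-post: (1 + 0.0484)/(1 + 0.0420) − 1 = 0.6142%
So the realized real rate is 0.614%.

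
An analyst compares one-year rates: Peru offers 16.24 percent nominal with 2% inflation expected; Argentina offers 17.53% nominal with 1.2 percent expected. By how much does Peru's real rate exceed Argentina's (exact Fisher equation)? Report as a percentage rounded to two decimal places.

-2.18%

Peru: (1 + 0.1624)/(1 + 0.0200) − 1 = 13.9608%
Argentina: (1 + 0.1753)/(1 + 0.0120) − 1 = 16.1364%
Differential = 13.9608% − 16.1364% = -2.1756% → -2.18%.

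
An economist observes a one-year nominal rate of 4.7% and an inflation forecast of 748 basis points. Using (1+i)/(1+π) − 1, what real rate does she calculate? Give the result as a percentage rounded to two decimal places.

-2.59%

1 + r = 1.04700 / 1.07480 = 0.974135
r = 0.974135 − 1 = -2.5865%, i.e. -2.59%.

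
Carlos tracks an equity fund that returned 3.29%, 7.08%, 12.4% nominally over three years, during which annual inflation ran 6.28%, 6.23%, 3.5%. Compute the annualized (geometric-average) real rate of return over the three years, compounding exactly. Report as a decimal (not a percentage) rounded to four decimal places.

0.0209

Compound the nominal returns: 1.0329 × 1.0708 × 1.1240 = 1.24317696.
Compound inflation: 1.0628 × 1.0623 × 1.0350 = 1.16852788.
Deflate: 1.24317696 / 1.16852788 = 1.06388301.
Annualized real rate = 1.06388301^(1/3) − 1 = 2.0856% → 0.0209.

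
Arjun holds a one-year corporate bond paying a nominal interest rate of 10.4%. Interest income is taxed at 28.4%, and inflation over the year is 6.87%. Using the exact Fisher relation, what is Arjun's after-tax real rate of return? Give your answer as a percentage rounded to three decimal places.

0.539%

After-tax nominal return = 10.4% × (1 − 0.284) = 7.4464%.
1 + r = 1.074464 / 1.06870 = 1.005393
After-tax real rate = 1.005393 − 1 → 0.539%.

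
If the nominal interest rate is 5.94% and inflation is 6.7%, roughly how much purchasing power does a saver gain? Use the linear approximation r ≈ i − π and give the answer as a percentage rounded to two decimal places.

r ≈ i − π = 5.94% − 6.7% = -0.76%.

-0.76%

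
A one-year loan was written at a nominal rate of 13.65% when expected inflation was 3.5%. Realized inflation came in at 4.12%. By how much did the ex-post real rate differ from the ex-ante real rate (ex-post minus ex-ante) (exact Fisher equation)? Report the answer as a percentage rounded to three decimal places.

-0.654%

Ex-ante: (1 + 0.1365)/(1 + 0.0350) − 1 = 9.8068%
Ex-post: (1 + 0.1365)/(1 + 0.0412) − 1 = 9.1529%
Difference (ex-post − ex-ante) = -0.6539% → -0.654%.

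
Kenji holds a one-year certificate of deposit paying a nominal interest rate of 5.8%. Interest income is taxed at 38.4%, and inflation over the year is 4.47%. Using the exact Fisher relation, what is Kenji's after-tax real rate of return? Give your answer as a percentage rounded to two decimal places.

-0.86%

After-tax nominal return = 5.8% × (1 − 0.384) = 3.5728%.
1 + r = 1.035728 / 1.04470 = 0.991412
After-tax real rate = 0.991412 − 1 → -0.86%.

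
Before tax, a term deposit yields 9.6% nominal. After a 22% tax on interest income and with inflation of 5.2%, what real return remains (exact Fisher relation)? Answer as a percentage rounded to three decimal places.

2.175%

After-tax nominal return = 9.6% × (1 − 0.22) = 7.4880%.
1 + r = 1.07488 / 1.05200 = 1.021749
After-tax real rate = 1.021749 − 1 → 2.175%.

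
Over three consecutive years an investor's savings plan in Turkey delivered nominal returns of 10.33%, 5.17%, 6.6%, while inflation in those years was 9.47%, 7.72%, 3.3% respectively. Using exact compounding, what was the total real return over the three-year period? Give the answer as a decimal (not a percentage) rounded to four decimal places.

0.0154

Compound the nominal returns: 1.1033 × 1.0517 × 1.0660 = 1.236923.
Compound inflation: 1.0947 × 1.0772 × 1.0330 = 1.218125.
Deflate: 1.236923 / 1.218125 = 1.015432.
Total real return = 1.015432 − 1 → 0.0154.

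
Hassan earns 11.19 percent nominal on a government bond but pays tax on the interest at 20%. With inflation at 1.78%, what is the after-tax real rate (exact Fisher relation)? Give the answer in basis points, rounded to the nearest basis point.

After-tax nominal return = 11.19% × (1 − 0.2) = 8.9520%.
1 + r = 1.08952 / 1.01780 = 1.070466
After-tax real rate = 1.070466 − 1 → 705 basis points.

705 basis points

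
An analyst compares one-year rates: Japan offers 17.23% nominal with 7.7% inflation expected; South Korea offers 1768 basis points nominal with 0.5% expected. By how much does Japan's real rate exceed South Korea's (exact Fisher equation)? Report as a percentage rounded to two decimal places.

-8.25%

Japan: (1 + 0.1723)/(1 + 0.0770) − 1 = 8.8487%
South Korea: (1 + 0.1768)/(1 + 0.0050) − 1 = 17.0945%
Differential = 8.8487% − 17.0945% = -8.2459% → -8.25%.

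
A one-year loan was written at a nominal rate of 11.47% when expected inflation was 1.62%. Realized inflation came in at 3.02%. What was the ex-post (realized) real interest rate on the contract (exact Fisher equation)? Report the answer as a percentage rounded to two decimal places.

Ex-post: (1 + 0.1147)/(1 + 0.0302) − 1 = 8.2023%
So the realized real rate is 8.20%.

8.20%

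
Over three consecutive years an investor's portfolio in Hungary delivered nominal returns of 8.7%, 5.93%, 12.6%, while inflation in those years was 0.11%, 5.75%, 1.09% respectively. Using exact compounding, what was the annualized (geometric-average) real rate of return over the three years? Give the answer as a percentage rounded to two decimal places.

6.60%

Compound the nominal returns: 1.0870 × 1.0593 × 1.1260 = 1.29654295.
Compound inflation: 1.0011 × 1.0575 × 1.0109 = 1.07020268.
Deflate: 1.29654295 / 1.07020268 = 1.21149290.
Annualized real rate = 1.21149290^(1/3) − 1 = 6.6040% → 6.60%.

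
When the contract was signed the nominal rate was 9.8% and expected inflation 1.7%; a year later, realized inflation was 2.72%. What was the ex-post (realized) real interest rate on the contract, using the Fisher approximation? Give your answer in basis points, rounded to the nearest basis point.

708 basis points

Ex-post: 9.8% − 2.72% = 7.080%
So the realized real rate is 708 basis points.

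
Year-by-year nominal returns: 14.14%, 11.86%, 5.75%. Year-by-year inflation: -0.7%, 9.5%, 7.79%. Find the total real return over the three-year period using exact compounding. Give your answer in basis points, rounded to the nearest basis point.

Compound the nominal returns: 1.1414 × 1.1186 × 1.0575 = 1.350184.
Compound inflation: 0.9930 × 1.0950 × 1.0779 = 1.172038.
Deflate: 1.350184 / 1.172038 = 1.151997.
Total real return = 1.151997 − 1 → 1520 basis points.

1520 basis points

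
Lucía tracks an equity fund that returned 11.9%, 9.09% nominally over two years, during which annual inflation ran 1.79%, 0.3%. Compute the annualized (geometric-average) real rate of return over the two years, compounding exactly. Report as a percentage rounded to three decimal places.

Compound the nominal returns: 1.1190 × 1.0909 = 1.22071710.
Compound inflation: 1.0179 × 1.0030 = 1.02095370.
Deflate: 1.22071710 / 1.02095370 = 1.19566353.
Annualized real rate = 1.19566353^(1/2) − 1 = 9.3464% → 9.346%.

9.346%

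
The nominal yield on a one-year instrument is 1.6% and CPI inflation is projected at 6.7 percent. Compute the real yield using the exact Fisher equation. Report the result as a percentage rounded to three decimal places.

1 + r = 1.01600 / 1.06700 = 0.952202
r = 0.952202 − 1 = -4.7798%, i.e. -4.780%.

-4.780%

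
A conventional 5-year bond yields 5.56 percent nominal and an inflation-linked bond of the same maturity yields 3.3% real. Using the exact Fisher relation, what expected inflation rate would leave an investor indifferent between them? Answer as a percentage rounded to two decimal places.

2.19%

(1 + π) = (1 + i)/(1 + r) = 1.05560 / 1.03300 = 1.021878
Break-even inflation = 1.021878 − 1 → 2.19%.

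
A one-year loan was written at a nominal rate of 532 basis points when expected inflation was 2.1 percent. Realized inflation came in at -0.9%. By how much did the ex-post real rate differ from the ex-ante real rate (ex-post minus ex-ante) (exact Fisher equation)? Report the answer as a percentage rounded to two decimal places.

3.12%

Ex-ante: (1 + 0.0532)/(1 + 0.0210) − 1 = 3.1538%
Ex-post: (1 + 0.0532)/(1 − 0.0090) − 1 = 6.2765%
Difference (ex-post − ex-ante) = 3.1227% → 3.12%.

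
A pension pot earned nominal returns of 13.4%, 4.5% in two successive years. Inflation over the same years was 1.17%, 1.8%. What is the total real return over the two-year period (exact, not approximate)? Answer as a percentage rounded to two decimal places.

15.06%

Nominal growth factor = 1.1340 × 1.0450 = 1.185030
Price-level growth factor = 1.0117 × 1.0180 = 1.029911
Real growth factor = 1.185030 / 1.029911 = 1.150614
Total real return = 1.150614 − 1 → 15.06%.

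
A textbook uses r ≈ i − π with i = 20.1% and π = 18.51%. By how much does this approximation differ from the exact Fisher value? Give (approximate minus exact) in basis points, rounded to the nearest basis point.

Approximate: r ≈ 20.100% − 18.510% = 1.5900%
Exact: (1 + 0.2010)/(1 + 0.1851) − 1 = 1.3417%
Error = 1.5900% − 1.3417% = 0.2483% → 25 basis points.

25 basis points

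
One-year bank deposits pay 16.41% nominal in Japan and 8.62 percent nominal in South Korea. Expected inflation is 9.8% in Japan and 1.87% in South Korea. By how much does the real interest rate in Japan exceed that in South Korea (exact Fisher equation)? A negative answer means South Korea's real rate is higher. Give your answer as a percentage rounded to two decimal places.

-0.61%

Japan: (1 + 0.1641)/(1 + 0.0980) − 1 = 6.0200%
South Korea: (1 + 0.0862)/(1 + 0.0187) − 1 = 6.6261%
Differential = 6.0200% − 6.6261% = -0.6061% → -0.61%.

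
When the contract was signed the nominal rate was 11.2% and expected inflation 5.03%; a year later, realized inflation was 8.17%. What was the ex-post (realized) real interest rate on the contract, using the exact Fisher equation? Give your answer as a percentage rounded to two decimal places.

Ex-post: (1 + 0.1120)/(1 + 0.0817) − 1 = 2.8011%
So the realized real rate is 2.80%.

2.80%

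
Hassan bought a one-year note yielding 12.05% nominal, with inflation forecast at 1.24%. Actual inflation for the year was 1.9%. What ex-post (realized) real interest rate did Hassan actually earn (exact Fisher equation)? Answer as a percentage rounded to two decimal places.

Ex-post: (1 + 0.1205)/(1 + 0.0190) − 1 = 9.9607%
So the realized real rate is 9.96%.

9.96%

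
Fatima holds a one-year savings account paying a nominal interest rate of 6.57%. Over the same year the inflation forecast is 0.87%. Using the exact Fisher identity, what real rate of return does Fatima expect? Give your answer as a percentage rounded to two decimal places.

5.65%

1 + r = 1.06570 / 1.00870 = 1.056508
r = 1.056508 − 1 = 5.6508%, i.e. 5.65%.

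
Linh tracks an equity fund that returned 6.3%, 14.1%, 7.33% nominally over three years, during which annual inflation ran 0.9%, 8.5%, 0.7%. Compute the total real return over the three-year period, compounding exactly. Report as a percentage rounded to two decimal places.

18.08%

Nominal growth factor = 1.0630 × 1.1410 × 1.0733 = 1.301787
Price-level growth factor = 1.0090 × 1.0850 × 1.0070 = 1.102428
Real growth factor = 1.301787 / 1.102428 = 1.180836
Total real return = 1.180836 − 1 → 18.08%.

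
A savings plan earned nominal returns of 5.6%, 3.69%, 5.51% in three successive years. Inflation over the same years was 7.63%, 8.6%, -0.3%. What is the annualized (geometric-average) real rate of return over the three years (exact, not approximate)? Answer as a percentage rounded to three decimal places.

Nominal growth factor = 1.0560 × 1.0369 × 1.0551 = 1.155299049
Price-level growth factor = 1.0763 × 1.0860 × 0.9970 = 1.165355215
Real growth factor = 1.155299049 / 1.165355215 = 0.991370729
Annualized real rate = 0.991370729^(1/3) − 1 = -0.28847% → -0.288%.

-0.288%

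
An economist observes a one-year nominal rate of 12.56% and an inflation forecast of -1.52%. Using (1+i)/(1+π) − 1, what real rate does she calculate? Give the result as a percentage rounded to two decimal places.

1 + r = 1.12560 / 0.98480 = 1.142973
r = 1.142973 − 1 = 14.2973%, i.e. 14.30%.

14.30%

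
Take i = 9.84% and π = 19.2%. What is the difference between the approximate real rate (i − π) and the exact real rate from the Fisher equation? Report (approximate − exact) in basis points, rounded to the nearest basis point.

Approximate: r ≈ 9.840% − 19.200% = -9.3600%
Exact: (1 + 0.0984)/(1 + 0.1920) − 1 = -7.8523%
Error = -9.3600% − (-7.8523%) = -1.5077% → -151 basis points.

-151 basis points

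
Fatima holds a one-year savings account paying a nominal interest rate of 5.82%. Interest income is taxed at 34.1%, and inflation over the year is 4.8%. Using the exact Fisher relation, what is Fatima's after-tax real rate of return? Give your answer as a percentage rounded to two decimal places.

-0.92%

After-tax nominal return = 5.82% × (1 − 0.341) = 3.83538%.
1 + r = 1.0383538 / 1.04800 = 0.990796
After-tax real rate = 0.990796 − 1 → -0.92%.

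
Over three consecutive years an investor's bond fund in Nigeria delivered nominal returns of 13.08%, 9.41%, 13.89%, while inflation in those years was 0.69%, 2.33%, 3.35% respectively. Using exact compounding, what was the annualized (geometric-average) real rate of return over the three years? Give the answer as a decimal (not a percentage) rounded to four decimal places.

0.0978

Compound the nominal returns: 1.1308 × 1.0941 × 1.1389 = 1.409056510.
Compound inflation: 1.0069 × 1.0233 × 1.0335 = 1.064877856.
Deflate: 1.409056510 / 1.064877856 = 1.323209514.
Annualized real rate = 1.323209514^(1/3) − 1 = 9.78497% → 0.0978.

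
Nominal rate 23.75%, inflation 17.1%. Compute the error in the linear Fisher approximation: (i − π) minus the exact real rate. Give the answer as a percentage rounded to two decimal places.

0.97%

Approximate: r ≈ 23.750% − 17.100% = 6.6500%
Exact: (1 + 0.2375)/(1 + 0.1710) − 1 = 5.6789%
Error = 6.6500% − 5.6789% = 0.9711% → 0.97%.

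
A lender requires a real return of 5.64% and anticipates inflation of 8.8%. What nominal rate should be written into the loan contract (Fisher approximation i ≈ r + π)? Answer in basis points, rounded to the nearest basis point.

1444 basis points

i ≈ r + π = 5.64% + 8.8% = 1444 basis points.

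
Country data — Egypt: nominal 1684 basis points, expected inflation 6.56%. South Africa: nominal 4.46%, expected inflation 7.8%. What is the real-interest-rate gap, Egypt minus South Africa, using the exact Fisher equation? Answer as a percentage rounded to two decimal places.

12.75%

Egypt: (1 + 0.1684)/(1 + 0.0656) − 1 = 9.6471%
South Africa: (1 + 0.0446)/(1 + 0.0780) − 1 = -3.0983%
Differential = 9.6471% − (-3.0983%) = 12.7455% → 12.75%.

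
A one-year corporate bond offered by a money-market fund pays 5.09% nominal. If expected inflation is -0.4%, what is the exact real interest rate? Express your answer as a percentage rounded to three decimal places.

5.512%

By the Fisher identity, 1 + r = (1 + i)/(1 + π).
1 + r = 1.05090 / 0.99600 = 1.055120
r = 1.055120 − 1 = 5.5120%, i.e. 5.512%.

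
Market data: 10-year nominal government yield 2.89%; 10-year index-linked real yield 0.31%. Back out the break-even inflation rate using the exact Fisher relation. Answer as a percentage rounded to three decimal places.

2.572%

(1 + π) = (1 + i)/(1 + r) = 1.02890 / 1.00310 = 1.025720
Break-even inflation = 1.025720 − 1 → 2.572%.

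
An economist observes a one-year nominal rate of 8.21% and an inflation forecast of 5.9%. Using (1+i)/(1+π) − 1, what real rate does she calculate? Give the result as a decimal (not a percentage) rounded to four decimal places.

1 + r = 1.08210 / 1.05900 = 1.021813
r = 1.021813 − 1 = 2.1813%, i.e. 0.0218.

0.0218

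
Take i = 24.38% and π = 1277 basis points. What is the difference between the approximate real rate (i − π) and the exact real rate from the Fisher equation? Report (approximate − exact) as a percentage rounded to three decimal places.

1.315%

Approximate: r ≈ 24.380% − 12.770% = 11.6100%
Exact: (1 + 0.2438)/(1 + 0.1277) − 1 = 10.2953%
Error = 11.6100% − 10.2953% = 1.3147% → 1.315%.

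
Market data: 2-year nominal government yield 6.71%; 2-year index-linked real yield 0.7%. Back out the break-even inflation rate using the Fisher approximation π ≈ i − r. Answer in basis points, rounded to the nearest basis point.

601 basis points

π ≈ i − r = 6.71% − 0.7% → 601 basis points.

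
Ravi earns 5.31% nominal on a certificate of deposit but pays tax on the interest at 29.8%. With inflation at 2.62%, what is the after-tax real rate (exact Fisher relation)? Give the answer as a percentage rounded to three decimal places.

After-tax nominal return = 5.31% × (1 − 0.298) = 3.72762%.
1 + r = 1.0372762 / 1.02620 = 1.010793
After-tax real rate = 1.010793 − 1 → 1.079%.

1.079%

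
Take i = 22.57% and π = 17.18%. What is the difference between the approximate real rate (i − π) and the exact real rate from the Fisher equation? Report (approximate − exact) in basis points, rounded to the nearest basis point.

Approximate: r ≈ 22.570% − 17.180% = 5.3900%
Exact: (1 + 0.2257)/(1 + 0.1718) − 1 = 4.5998%
Error = 5.3900% − 4.5998% = 0.7902% → 79 basis points.

79 basis points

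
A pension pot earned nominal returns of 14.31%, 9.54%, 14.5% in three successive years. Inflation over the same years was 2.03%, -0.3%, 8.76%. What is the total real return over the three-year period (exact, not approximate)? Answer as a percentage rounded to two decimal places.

29.59%

Compound the nominal returns: 1.1431 × 1.0954 × 1.1450 = 1.433714.
Compound inflation: 1.0203 × 0.9970 × 1.0876 = 1.106349.
Deflate: 1.433714 / 1.106349 = 1.295896.
Total real return = 1.295896 − 1 → 29.59%.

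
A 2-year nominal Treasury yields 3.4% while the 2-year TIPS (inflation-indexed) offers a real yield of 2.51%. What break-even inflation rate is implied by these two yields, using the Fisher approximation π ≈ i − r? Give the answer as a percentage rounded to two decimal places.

0.89%

π ≈ i − r = 3.4% − 2.51% → 0.89%.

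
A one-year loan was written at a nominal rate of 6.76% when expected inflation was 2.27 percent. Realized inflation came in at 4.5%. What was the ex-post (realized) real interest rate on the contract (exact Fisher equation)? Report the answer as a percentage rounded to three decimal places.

Ex-post: (1 + 0.0676)/(1 + 0.0450) − 1 = 2.1627%
So the realized real rate is 2.163%.

2.163%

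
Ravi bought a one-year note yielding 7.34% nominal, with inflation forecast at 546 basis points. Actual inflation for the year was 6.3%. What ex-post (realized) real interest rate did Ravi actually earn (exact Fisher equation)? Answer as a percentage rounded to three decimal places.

Ex-post: (1 + 0.0734)/(1 + 0.0630) − 1 = 0.9784%
So the realized real rate is 0.978%.

0.978%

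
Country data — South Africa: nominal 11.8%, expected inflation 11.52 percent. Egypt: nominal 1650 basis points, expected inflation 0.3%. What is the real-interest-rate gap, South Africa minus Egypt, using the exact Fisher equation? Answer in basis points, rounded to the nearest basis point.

-1590 basis points

South Africa: (1 + 0.1180)/(1 + 0.1152) − 1 = 0.2511%
Egypt: (1 + 0.1650)/(1 + 0.0030) − 1 = 16.1515%
Differential = 0.2511% − 16.1515% = -15.9005% → -1590 basis points.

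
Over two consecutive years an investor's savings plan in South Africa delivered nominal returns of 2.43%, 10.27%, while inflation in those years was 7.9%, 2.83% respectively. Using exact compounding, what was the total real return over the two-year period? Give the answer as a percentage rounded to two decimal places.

1.80%

Compound the nominal returns: 1.0243 × 1.1027 = 1.129496.
Compound inflation: 1.0790 × 1.0283 = 1.109536.
Deflate: 1.129496 / 1.109536 = 1.017989.
Total real return = 1.017989 − 1 → 1.80%.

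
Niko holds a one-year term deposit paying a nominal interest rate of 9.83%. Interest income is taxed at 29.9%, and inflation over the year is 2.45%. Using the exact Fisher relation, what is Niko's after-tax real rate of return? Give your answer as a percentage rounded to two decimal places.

4.33%

After-tax nominal return = 9.83% × (1 − 0.299) = 6.89083%.
1 + r = 1.0689083 / 1.02450 = 1.043346
After-tax real rate = 1.043346 − 1 → 4.33%.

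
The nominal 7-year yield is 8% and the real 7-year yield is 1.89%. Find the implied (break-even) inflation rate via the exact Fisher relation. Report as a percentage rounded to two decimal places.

(1 + π) = (1 + i)/(1 + r) = 1.08000 / 1.01890 = 1.059967
Break-even inflation = 1.059967 − 1 → 6.00%.

6.00%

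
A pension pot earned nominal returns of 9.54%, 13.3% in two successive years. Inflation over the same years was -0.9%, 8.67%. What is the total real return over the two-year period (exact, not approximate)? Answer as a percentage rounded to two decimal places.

Nominal growth factor = 1.0954 × 1.1330 = 1.241088
Price-level growth factor = 0.9910 × 1.0867 = 1.076920
Real growth factor = 1.241088 / 1.076920 = 1.152443
Total real return = 1.152443 − 1 → 15.24%.

15.24%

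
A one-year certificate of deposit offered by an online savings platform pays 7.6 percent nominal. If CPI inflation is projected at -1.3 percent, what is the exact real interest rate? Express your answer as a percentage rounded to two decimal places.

9.02%

By the Fisher identity, 1 + r = (1 + i)/(1 + π).
1 + r = 1.07600 / 0.98700 = 1.090172
r = 1.090172 − 1 = 9.0172%, i.e. 9.02%.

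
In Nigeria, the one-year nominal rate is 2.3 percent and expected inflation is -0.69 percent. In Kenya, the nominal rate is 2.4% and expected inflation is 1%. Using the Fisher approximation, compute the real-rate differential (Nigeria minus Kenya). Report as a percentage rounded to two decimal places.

Nigeria: 2.3% − (-0.69%) = 2.990%
Kenya: 2.4% − 1% = 1.400%
Differential = 1.590% → 1.59%.

1.59%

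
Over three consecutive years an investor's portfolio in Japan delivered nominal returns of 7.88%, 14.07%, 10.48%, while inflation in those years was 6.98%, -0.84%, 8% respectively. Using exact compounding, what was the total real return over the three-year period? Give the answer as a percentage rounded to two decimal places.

18.67%

Compound the nominal returns: 1.0788 × 1.1407 × 1.1048 = 1.359553.
Compound inflation: 1.0698 × 0.9916 × 1.0800 = 1.145679.
Deflate: 1.359553 / 1.145679 = 1.186679.
Total real return = 1.186679 − 1 → 18.67%.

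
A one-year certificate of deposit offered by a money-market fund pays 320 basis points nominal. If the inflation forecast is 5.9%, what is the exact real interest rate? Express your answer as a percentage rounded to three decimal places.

-2.550%

1 + r = 1.03200 / 1.05900 = 0.974504
r = 0.974504 − 1 = -2.5496%, i.e. -2.550%.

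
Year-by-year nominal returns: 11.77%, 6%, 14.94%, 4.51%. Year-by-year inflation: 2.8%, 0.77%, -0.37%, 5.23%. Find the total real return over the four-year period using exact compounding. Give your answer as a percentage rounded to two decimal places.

Compound the nominal returns: 1.1177 × 1.0600 × 1.1494 × 1.0451 = 1.423181.
Compound inflation: 1.0280 × 1.0077 × 0.9963 × 1.0523 = 1.086061.
Deflate: 1.423181 / 1.086061 = 1.310407.
Total real return = 1.310407 − 1 → 31.04%.

31.04%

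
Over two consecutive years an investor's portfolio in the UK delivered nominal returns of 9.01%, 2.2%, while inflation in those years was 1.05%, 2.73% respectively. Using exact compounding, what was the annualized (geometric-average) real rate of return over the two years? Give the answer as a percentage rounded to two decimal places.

Compound the nominal returns: 1.0901 × 1.0220 = 1.11408220.
Compound inflation: 1.0105 × 1.0273 = 1.03808665.
Deflate: 1.11408220 / 1.03808665 = 1.07320733.
Annualized real rate = 1.07320733^(1/2) − 1 = 3.5957% → 3.60%.

3.60%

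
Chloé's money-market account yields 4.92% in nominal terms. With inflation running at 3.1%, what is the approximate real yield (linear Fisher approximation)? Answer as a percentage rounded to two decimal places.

r ≈ i − π = 4.92% − 3.1% = 1.82%.

1.82%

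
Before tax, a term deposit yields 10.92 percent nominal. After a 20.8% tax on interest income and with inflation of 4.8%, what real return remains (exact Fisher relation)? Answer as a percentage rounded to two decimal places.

3.67%

After-tax nominal return = 10.92% × (1 − 0.208) = 8.64864%.
1 + r = 1.0864864 / 1.04800 = 1.036724
After-tax real rate = 1.036724 − 1 → 3.67%.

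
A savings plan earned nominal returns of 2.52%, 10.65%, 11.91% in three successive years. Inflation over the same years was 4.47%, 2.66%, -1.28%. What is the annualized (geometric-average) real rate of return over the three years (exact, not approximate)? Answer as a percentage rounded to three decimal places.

Nominal growth factor = 1.0252 × 1.1065 × 1.1191 = 1.26948891
Price-level growth factor = 1.0447 × 1.0266 × 0.9872 = 1.05876116
Real growth factor = 1.26948891 / 1.05876116 = 1.19903238
Annualized real rate = 1.19903238^(1/3) − 1 = 6.2373% → 6.237%.

6.237%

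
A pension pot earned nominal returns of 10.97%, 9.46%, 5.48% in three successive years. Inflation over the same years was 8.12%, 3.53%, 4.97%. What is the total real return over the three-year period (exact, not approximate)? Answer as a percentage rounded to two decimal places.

Compound the nominal returns: 1.1097 × 1.0946 × 1.0548 = 1.281242.
Compound inflation: 1.0812 × 1.0353 × 1.0497 = 1.174999.
Deflate: 1.281242 / 1.174999 = 1.090420.
Total real return = 1.090420 − 1 → 9.04%.

9.04%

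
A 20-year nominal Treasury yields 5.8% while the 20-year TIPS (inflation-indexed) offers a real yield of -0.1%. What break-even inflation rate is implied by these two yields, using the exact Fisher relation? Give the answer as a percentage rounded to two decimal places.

(1 + π) = (1 + i)/(1 + r) = 1.05800 / 0.99900 = 1.059059
Break-even inflation = 1.059059 − 1 → 5.91%.

5.91%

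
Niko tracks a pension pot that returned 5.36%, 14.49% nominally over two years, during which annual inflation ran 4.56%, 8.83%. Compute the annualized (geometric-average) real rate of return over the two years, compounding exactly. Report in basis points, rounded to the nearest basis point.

Nominal growth factor = 1.0536 × 1.1449 = 1.20626664
Price-level growth factor = 1.0456 × 1.0883 = 1.13792648
Real growth factor = 1.20626664 / 1.13792648 = 1.06005674
Annualized real rate = 1.06005674^(1/2) − 1 = 2.9591% → 296 basis points.

296 basis points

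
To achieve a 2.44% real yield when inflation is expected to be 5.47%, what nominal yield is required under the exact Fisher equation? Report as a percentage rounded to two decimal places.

8.04%

(1 + i) = (1 + r)(1 + π) = 1.02440 × 1.05470 = 1.08043468
i = 1.08043468 − 1, so the required nominal rate is 8.04%.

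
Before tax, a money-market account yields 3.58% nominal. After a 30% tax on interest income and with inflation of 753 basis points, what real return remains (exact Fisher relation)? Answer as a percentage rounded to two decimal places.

After-tax nominal return = 3.58% × (1 − 0.3) = 2.5060%.
1 + r = 1.02506 / 1.07530 = 0.953278
After-tax real rate = 0.953278 − 1 → -4.67%.

-4.67%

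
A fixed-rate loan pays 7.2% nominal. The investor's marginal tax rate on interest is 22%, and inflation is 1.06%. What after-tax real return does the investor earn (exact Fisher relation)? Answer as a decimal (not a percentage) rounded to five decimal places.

After-tax nominal return = 7.2% × (1 − 0.22) = 5.6160%.
1 + r = 1.05616 / 1.01060 = 1.045082
After-tax real rate = 1.045082 − 1 → 0.04508.

0.04508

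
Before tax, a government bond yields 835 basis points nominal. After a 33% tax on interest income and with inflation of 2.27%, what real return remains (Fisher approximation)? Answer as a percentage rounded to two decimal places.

3.32%

After-tax nominal return = 8.35% × (1 − 0.33) = 5.5945%.
r ≈ 5.5945% − 2.27% → 3.32%.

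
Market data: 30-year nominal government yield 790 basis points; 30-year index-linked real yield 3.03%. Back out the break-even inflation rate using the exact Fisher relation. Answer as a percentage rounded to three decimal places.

(1 + π) = (1 + i)/(1 + r) = 1.07900 / 1.03030 = 1.047268
Break-even inflation = 1.047268 − 1 → 4.727%.

4.727%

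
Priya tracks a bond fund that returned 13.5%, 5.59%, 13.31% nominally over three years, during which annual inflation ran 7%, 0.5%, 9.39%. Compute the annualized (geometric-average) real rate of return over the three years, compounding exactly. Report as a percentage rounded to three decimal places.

Nominal growth factor = 1.1350 × 1.0559 × 1.1331 = 1.35795973
Price-level growth factor = 1.0700 × 1.0050 × 1.0939 = 1.17632537
Real growth factor = 1.35795973 / 1.17632537 = 1.15440827
Annualized real rate = 1.15440827^(1/3) − 1 = 4.9027% → 4.903%.

4.903%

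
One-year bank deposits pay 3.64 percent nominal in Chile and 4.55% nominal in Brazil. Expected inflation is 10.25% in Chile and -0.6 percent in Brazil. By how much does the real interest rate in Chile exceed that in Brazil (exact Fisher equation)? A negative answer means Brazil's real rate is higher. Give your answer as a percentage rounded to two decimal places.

-11.18%

Chile: (1 + 0.0364)/(1 + 0.1025) − 1 = -5.9955%
Brazil: (1 + 0.0455)/(1 − 0.0060) − 1 = 5.1811%
Differential = -5.9955% − 5.1811% = -11.1766% → -11.18%.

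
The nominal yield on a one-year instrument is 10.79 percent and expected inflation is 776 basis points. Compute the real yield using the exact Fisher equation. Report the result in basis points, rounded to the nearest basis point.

281 basis points

1 + r = 1.10790 / 1.07760 = 1.028118
r = 1.028118 − 1 = 2.8118%, i.e. 281 basis points.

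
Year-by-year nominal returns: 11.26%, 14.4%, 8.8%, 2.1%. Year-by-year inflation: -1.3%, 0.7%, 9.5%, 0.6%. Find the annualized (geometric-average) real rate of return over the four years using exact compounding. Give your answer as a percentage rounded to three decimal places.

Compound the nominal returns: 1.1126 × 1.1440 × 1.0880 × 1.0210 = 1.41390333.
Compound inflation: 0.9870 × 1.0070 × 1.0950 × 1.0060 = 1.09486034.
Deflate: 1.41390333 / 1.09486034 = 1.29140063.
Annualized real rate = 1.29140063^(1/4) − 1 = 6.6020% → 6.602%.

6.602%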